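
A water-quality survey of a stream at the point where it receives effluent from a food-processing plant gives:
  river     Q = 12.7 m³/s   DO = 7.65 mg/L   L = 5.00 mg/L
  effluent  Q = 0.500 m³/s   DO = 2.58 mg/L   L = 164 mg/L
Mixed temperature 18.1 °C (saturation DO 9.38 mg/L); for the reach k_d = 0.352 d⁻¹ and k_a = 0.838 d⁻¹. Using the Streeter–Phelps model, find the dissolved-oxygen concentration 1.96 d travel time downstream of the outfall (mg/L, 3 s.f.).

Mixed DO = (12.7×7.65 + 0.500×2.58)/(12.7+0.500) = 98.45/13.20 = 7.458 mg/L.
Mixed L₀ = (12.7×5.00 + 0.500×164)/(13.20) = 145.5/13.20 = 11.02 mg/L.
Initial deficit D₀ = C_s − DO₀ = 9.38 − 7.458 = 1.922 mg/L.
D(1.96) = [0.352×11.02/(0.838−0.352)](e^(−0.352×1.96) − e^(−0.838×1.96)) + 1.922 e^(−0.838×1.96)
= 7.984 × (0.5016 − 0.1935) + 1.922 × 0.1935 = 2.832 mg/L.
DO = 9.38 − 2.832 = 6.548 mg/L.

DO ≈ 6.55 mg/L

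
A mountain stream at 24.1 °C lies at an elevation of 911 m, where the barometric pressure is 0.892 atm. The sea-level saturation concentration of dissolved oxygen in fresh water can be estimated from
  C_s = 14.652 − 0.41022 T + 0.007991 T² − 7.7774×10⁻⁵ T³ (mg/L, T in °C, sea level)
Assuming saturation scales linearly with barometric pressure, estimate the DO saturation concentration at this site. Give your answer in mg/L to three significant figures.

C_s ≈ 7.42 mg/L

At sea level: C_s = 14.652 − 0.41022×24.1 + 0.007991×24.1² − 7.7774×10⁻⁵×24.1³ = 8.318 mg/L.
Pressure correction: C_s' = 8.318 × 0.892 = 7.420 mg/L.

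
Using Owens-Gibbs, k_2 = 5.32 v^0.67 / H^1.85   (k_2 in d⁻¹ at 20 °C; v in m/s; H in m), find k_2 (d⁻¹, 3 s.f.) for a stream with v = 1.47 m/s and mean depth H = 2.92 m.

k_2 = 5.32 × 1.47^0.67 / 2.92^1.85 = 5.32 × 1.295 / 7.260 = 0.9485 d⁻¹.

k_2 ≈ 0.949 d⁻¹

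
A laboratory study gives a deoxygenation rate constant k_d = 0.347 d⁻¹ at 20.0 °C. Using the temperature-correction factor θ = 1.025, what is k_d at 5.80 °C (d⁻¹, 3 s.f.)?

k_d ≈ 0.244 d⁻¹

k_d(T₂) = k_d(T₁) · θ^(T₂−T₁) = 0.347 × 1.025^(5.80−20.0)
= 0.347 × 1.025^-14.2 = 0.347 × 0.7042 = 0.2444 d⁻¹.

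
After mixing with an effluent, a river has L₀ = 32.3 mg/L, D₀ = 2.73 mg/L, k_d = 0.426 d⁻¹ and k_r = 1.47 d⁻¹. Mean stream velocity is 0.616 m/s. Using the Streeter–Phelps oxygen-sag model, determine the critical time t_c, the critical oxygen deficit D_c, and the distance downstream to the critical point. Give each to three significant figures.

t_c ≈ 0.964 d; D_c ≈ 6.21 mg/L; x_c ≈ 51.3 km

With k_r/k_d = 3.451 and 1 − D₀(k_r−k_d)/(k_d L₀) = 0.7929,
t_c = ln(3.451 × 0.7929) / (1.47 − 0.426) = ln(2.736) / 1.044 = 1.006/1.044 = 0.9641 d.
L(t_c) = L₀ e^(−k_d t_c) = 32.3 × 0.6632 = 21.42 mg/L, and at the critical point k_r D_c = k_d L, so D_c = (0.426/1.47) × 21.42 = 6.208 mg/L.
x_c = v t_c = 0.616 m/s × 0.9641 d × 86400 s/d = 51310 m ≈ 51.3 km.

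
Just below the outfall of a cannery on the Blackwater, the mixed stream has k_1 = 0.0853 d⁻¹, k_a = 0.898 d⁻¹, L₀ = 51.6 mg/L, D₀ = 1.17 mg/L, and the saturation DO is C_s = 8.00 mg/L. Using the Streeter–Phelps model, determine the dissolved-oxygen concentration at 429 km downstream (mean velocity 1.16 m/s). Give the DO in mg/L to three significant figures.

DO ≈ 4.33 mg/L

Travel time t = x/v = 429 km / (1.16 m/s) = 429000 m / 1.16 m/s = 369800 s = 4.280 d.
k_1 L₀/(k_a−k_1) = 0.0853×51.6/(0.898−0.0853) = 4.401/0.8127 = 5.416 mg/L.
e^(−k_1 t) = e^(−0.0853×4.280) = 0.6941; e^(−k_a t) = e^(−0.898×4.280) = 0.02141.
D = 5.416 × (0.6941 − 0.02141) + 1.17 × 0.02141 = 3.643 + 0.02505 = 3.668 mg/L.
DO = C_s − D = 8.00 − 3.668 = 4.332 mg/L.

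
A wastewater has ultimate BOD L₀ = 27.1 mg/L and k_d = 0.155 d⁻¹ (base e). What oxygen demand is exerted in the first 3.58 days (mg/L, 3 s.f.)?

y ≈ 11.5 mg/L

y_t = L₀(1 − e^(−k_d t)) = 27.1 × (1 − e^(−0.155×3.58))
= 27.1 × (1 − 0.5741) = 27.1 × 0.4259 = 11.54 mg/L.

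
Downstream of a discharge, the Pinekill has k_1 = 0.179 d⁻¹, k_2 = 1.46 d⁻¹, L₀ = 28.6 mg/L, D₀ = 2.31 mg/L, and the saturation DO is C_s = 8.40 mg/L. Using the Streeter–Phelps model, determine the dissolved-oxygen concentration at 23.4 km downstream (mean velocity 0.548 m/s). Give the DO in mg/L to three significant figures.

DO ≈ 5.56 mg/L

Travel time t = x/v = 23.4 km / (0.548 m/s) = 23400 m / 0.548 m/s = 42700 s = 0.4942 d.
k_1 L₀/(k_2−k_1) = 0.179×28.6/(1.46−0.179) = 5.119/1.281 = 3.996 mg/L.
e^(−k_1 t) = e^(−0.179×0.4942) = 0.9153; e^(−k_2 t) = e^(−1.46×0.4942) = 0.4860.
D = 3.996 × (0.9153 − 0.4860) + 2.31 × 0.4860 = 1.716 + 1.123 = 2.838 mg/L.
DO = C_s − D = 8.40 − 2.838 = 5.562 mg/L.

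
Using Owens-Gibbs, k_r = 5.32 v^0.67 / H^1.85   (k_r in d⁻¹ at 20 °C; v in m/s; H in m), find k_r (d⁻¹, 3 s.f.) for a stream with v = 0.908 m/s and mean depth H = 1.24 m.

k_r = 5.32 × 0.908^0.67 / 1.24^1.85 = 5.32 × 0.9374 / 1.489 = 3.350 d⁻¹.

k_r ≈ 3.35 d⁻¹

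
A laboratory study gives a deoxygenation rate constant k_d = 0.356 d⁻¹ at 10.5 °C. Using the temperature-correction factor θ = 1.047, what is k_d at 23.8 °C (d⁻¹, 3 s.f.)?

k_d ≈ 0.656 d⁻¹

k_d(T₂) = k_d(T₁) · θ^(T₂−T₁) = 0.356 × 1.047^(23.8−10.5)
= 0.356 × 1.047^13.3 = 0.356 × 1.842 = 0.6558 d⁻¹.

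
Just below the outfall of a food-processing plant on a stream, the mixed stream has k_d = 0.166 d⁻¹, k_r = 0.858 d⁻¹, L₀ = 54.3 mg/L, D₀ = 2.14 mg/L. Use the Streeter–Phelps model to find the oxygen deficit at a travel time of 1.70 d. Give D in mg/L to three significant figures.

k_d L₀/(k_r−k_d) = 0.166×54.3/(0.858−0.166) = 9.014/0.6920 = 13.03 mg/L.
e^(−k_d t) = e^(−0.166×1.700) = 0.7541; e^(−k_r t) = e^(−0.858×1.700) = 0.2326.
D = 13.03 × (0.7541 − 0.2326) + 2.14 × 0.2326 = 6.794 + 0.4977 = 7.291 mg/L.

D ≈ 7.29 mg/L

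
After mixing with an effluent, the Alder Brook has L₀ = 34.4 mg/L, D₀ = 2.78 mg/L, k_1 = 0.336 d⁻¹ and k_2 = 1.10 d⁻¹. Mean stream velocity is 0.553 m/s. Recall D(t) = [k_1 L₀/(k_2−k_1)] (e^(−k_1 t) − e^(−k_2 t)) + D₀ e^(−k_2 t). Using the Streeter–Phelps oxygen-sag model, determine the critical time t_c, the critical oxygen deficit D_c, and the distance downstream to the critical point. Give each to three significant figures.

At the critical point dD/dt = 0, so k_1 L₀ e^(−k_1 t) = k_2 D. Substituting D(t) from the Streeter–Phelps equation and solving for t gives
t_c = ln[(k_2/k_1)(1 − D₀(k_2−k_1)/(k_1 L₀))] / (k_2−k_1).
Here k_2−k_1 = 0.7640 d⁻¹ and 1 − D₀(k_2−k_1)/(k_1 L₀) = 1 − 2.78×0.7640/(0.336×34.4) = 0.8162, so
t_c = ln(3.274 × 0.8162) / 0.7640 = 0.9829 / 0.7640 = 1.287 d.
D_c = (k_1/k_2) L₀ e^(−k_1 t_c) = (0.336/1.10) × 34.4 × e^(−0.336×1.287) = 0.3055 × 34.4 × 0.6490 = 6.820 mg/L.
x_c = v t_c = 0.553 m/s × 1.287 d × 86400 s/d = 61470 m ≈ 61.5 km.

t_c ≈ 1.29 d; D_c ≈ 6.82 mg/L; x_c ≈ 61.5 km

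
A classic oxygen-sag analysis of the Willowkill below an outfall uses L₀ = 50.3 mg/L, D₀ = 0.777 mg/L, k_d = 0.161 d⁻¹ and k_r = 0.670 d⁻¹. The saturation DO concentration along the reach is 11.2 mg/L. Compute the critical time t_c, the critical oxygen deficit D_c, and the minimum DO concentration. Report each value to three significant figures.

t_c ≈ 2.70 d; D_c ≈ 7.82 mg/L; min DO ≈ 3.38 mg/L

At the critical point dD/dt = 0, so k_d L₀ e^(−k_d t) = k_r D. Substituting D(t) from the Streeter–Phelps equation and solving for t gives
t_c = ln[(k_r/k_d)(1 − D₀(k_r−k_d)/(k_d L₀))] / (k_r−k_d).
Here k_r−k_d = 0.5090 d⁻¹ and 1 − D₀(k_r−k_d)/(k_d L₀) = 1 − 0.777×0.5090/(0.161×50.3) = 0.9512, so
t_c = ln(4.161 × 0.9512) / 0.5090 = 1.376 / 0.5090 = 2.703 d.
D_c = (k_d/k_r) L₀ e^(−k_d t_c) = (0.161/0.670) × 50.3 × e^(−0.161×2.703) = 0.2403 × 50.3 × 0.6472 = 7.822 mg/L.
Minimum DO = C_s − D_c = 11.2 − 7.822 = 3.378 mg/L.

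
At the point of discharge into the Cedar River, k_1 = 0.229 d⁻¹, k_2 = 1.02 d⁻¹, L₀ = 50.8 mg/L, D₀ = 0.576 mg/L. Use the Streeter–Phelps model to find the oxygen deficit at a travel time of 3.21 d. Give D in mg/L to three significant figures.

k_1 L₀/(k_2−k_1) = 0.229×50.8/(1.02−0.229) = 11.63/0.7910 = 14.71 mg/L.
e^(−k_1 t) = e^(−0.229×3.210) = 0.4795; e^(−k_2 t) = e^(−1.02×3.210) = 0.03785.
D = 14.71 × (0.4795 − 0.03785) + 0.576 × 0.03785 = 6.495 + 0.02180 = 6.517 mg/L.

D ≈ 6.52 mg/L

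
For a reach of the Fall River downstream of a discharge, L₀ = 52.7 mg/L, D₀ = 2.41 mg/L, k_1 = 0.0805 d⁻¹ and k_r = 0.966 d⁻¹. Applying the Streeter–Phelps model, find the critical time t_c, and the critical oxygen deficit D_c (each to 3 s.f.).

t_c ≈ 2.02 d; D_c ≈ 3.73 mg/L

With k_r/k_1 = 12.00 and 1 − D₀(k_r−k_1)/(k_1 L₀) = 0.4970,
t_c = ln(12.00 × 0.4970) / (0.966 − 0.0805) = ln(5.964) / 0.8855 = 1.786/0.8855 = 2.017 d.
D_c = (k_1/k_r) L₀ e^(−k_1 t_c) = (0.0805/0.966) × 52.7 × e^(−0.0805×2.017) = 0.08333 × 52.7 × 0.8502 = 3.734 mg/L.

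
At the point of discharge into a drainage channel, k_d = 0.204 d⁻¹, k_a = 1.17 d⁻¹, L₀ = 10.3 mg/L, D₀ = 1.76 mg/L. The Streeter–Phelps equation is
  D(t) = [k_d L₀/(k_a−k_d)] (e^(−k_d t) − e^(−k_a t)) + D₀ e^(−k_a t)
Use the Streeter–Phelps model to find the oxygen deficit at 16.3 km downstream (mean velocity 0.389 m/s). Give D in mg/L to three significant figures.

Travel time t = x/v = 16.3 km / (0.389 m/s) = 16300 m / 0.389 m/s = 41900 s = 0.4850 d.
k_d L₀/(k_a−k_d) = 0.204×10.3/(1.17−0.204) = 2.101/0.9660 = 2.175 mg/L.
e^(−k_d t) = e^(−0.204×0.4850) = 0.9058; e^(−k_a t) = e^(−1.17×0.4850) = 0.5670.
D = 2.175 × (0.9058 − 0.5670) + 1.76 × 0.5670 = 0.7370 + 0.9979 = 1.735 mg/L.

D ≈ 1.73 mg/L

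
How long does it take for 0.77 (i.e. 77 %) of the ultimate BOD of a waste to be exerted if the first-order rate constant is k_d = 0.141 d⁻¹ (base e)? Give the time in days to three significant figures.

t ≈ 10.4 d

y/L₀ = 1 − e^(−k_d t) = 0.77 ⇒ e^(−k_d t) = 0.230
t = −ln(0.230) / 0.141 = 1.470 / 0.141 = 10.42 d.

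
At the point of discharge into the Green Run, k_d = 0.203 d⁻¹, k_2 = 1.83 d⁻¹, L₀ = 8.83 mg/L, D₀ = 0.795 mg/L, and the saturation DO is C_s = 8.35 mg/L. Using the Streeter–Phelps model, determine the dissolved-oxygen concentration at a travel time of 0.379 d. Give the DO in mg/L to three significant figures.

k_d L₀/(k_2−k_d) = 0.203×8.83/(1.83−0.203) = 1.792/1.627 = 1.102 mg/L.
e^(−k_d t) = e^(−0.203×0.3790) = 0.9259; e^(−k_2 t) = e^(−1.83×0.3790) = 0.4998.
D = 1.102 × (0.9259 − 0.4998) + 0.795 × 0.4998 = 0.4695 + 0.3973 = 0.8668 mg/L.
DO = C_s − D = 8.35 − 0.8668 = 7.483 mg/L.

DO ≈ 7.48 mg/L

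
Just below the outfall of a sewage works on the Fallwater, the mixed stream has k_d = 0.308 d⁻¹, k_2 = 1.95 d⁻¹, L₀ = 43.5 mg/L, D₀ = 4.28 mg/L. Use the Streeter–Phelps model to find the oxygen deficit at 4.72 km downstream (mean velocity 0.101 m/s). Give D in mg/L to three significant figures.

D ≈ 5.56 mg/L

Travel time t = x/v = 4.72 km / (0.101 m/s) = 4720 m / 0.101 m/s = 46730 s = 0.5409 d.
k_d L₀/(k_2−k_d) = 0.308×43.5/(1.95−0.308) = 13.40/1.642 = 8.160 mg/L.
e^(−k_d t) = e^(−0.308×0.5409) = 0.8465; e^(−k_2 t) = e^(−1.95×0.5409) = 0.3483.
D = 8.160 × (0.8465 − 0.3483) + 4.28 × 0.3483 = 4.066 + 1.491 = 5.556 mg/L.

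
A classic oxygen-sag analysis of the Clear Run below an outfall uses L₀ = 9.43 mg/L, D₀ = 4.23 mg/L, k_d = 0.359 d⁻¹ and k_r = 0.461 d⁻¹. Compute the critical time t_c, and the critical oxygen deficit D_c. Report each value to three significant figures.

With k_r/k_d = 1.284 and 1 − D₀(k_r−k_d)/(k_d L₀) = 0.8726,
t_c = ln(1.284 × 0.8726) / (0.461 − 0.359) = ln(1.120) / 0.1020 = 0.1137/0.1020 = 1.115 d.
D_c = (k_d/k_r) L₀ e^(−k_d t_c) = (0.359/0.461) × 9.43 × e^(−0.359×1.115) = 0.7787 × 9.43 × 0.6701 = 4.921 mg/L.

t_c ≈ 1.12 d; D_c ≈ 4.92 mg/L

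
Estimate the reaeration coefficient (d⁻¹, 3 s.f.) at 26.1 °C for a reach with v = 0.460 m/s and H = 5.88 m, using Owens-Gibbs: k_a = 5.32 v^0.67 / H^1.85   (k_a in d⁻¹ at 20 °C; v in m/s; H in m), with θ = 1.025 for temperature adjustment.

k_a ≈ 0.139 d⁻¹

k_a(20) = 5.32 × 0.460^0.67 / 5.88^1.85 = 5.32 × 0.5944 / 26.51 = 0.1193 d⁻¹.
k_a(26.1) = 0.1193 × 1.025^(26.1−20) = 0.1193 × 1.163 = 0.1387 d⁻¹.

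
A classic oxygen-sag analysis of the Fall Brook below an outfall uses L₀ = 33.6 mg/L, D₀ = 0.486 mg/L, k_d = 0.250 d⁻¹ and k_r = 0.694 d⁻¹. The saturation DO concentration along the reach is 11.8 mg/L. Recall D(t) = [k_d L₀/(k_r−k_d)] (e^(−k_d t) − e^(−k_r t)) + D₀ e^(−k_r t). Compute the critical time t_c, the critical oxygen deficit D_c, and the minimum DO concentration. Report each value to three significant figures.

At the critical point dD/dt = 0, so k_d L₀ e^(−k_d t) = k_r D. Substituting D(t) from the Streeter–Phelps equation and solving for t gives
t_c = ln[(k_r/k_d)(1 − D₀(k_r−k_d)/(k_d L₀))] / (k_r−k_d).
Here k_r−k_d = 0.4440 d⁻¹ and 1 − D₀(k_r−k_d)/(k_d L₀) = 1 − 0.486×0.4440/(0.250×33.6) = 0.9743, so
t_c = ln(2.776 × 0.9743) / 0.4440 = 0.9950 / 0.4440 = 2.241 d.
L(t_c) = L₀ e^(−k_d t_c) = 33.6 × 0.5711 = 19.19 mg/L, and at the critical point k_r D_c = k_d L, so D_c = (0.250/0.694) × 19.19 = 6.912 mg/L.
Minimum DO = C_s − D_c = 11.8 − 6.912 = 4.888 mg/L.

t_c ≈ 2.24 d; D_c ≈ 6.91 mg/L; min DO ≈ 4.89 mg/L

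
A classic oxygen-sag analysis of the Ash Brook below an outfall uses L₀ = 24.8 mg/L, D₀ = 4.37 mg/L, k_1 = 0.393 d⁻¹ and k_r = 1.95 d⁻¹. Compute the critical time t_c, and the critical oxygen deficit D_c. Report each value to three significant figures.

At the critical point dD/dt = 0, so k_1 L₀ e^(−k_1 t) = k_r D. Substituting D(t) from the Streeter–Phelps equation and solving for t gives
t_c = ln[(k_r/k_1)(1 − D₀(k_r−k_1)/(k_1 L₀))] / (k_r−k_1).
Here k_r−k_1 = 1.557 d⁻¹ and 1 − D₀(k_r−k_1)/(k_1 L₀) = 1 − 4.37×1.557/(0.393×24.8) = 0.3019, so
t_c = ln(4.962 × 0.3019) / 1.557 = 0.4041 / 1.557 = 0.2595 d.
D_c = (k_1/k_r) L₀ e^(−k_1 t_c) = (0.393/1.95) × 24.8 × e^(−0.393×0.2595) = 0.2015 × 24.8 × 0.9030 = 4.514 mg/L.

t_c ≈ 0.260 d; D_c ≈ 4.51 mg/L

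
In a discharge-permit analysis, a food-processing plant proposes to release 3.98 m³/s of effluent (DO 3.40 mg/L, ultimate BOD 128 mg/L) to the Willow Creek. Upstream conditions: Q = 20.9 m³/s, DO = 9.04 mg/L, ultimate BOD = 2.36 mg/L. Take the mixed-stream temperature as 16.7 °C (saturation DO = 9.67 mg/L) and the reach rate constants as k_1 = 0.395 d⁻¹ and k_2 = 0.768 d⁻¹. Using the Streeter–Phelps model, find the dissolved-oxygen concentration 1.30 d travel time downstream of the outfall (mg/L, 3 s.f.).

Mixed DO = (20.9×9.04 + 3.98×3.40)/(20.9+3.98) = 202.5/24.88 = 8.138 mg/L.
Mixed L₀ = (20.9×2.36 + 3.98×128)/(24.88) = 558.8/24.88 = 22.46 mg/L.
Initial deficit D₀ = C_s − DO₀ = 9.67 − 8.138 = 1.532 mg/L.
D(1.30) = [0.395×22.46/(0.768−0.395)](e^(−0.395×1.30) − e^(−0.768×1.30)) + 1.532 e^(−0.768×1.30)
= 23.78 × (0.5984 − 0.3685) + 1.532 × 0.3685 = 6.033 mg/L.
DO = 9.67 − 6.033 = 3.637 mg/L.

DO ≈ 3.64 mg/L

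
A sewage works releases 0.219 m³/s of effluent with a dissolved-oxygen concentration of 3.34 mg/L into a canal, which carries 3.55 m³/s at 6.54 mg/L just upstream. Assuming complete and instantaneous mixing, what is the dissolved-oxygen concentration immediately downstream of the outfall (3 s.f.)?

Flow-weighted mixing: C = (Q_r C_r + Q_w C_w)/(Q_r + Q_w)
= (3.55×6.54 + 0.219×3.34)/(3.55 + 0.219) = 23.95/3.769 = 6.354 mg/L.

6.35 mg/L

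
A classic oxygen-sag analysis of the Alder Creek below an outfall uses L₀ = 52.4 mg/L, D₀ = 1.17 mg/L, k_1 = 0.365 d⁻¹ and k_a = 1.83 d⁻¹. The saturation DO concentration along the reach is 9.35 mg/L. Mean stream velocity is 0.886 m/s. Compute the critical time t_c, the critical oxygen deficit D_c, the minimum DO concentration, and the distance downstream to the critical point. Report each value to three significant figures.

At the critical point dD/dt = 0, so k_1 L₀ e^(−k_1 t) = k_a D. Substituting D(t) from the Streeter–Phelps equation and solving for t gives
t_c = ln[(k_a/k_1)(1 − D₀(k_a−k_1)/(k_1 L₀))] / (k_a−k_1).
Here k_a−k_1 = 1.465 d⁻¹ and 1 − D₀(k_a−k_1)/(k_1 L₀) = 1 − 1.17×1.465/(0.365×52.4) = 0.9104, so
t_c = ln(5.014 × 0.9104) / 1.465 = 1.518 / 1.465 = 1.036 d.
D_c = (k_1/k_a) L₀ e^(−k_1 t_c) = (0.365/1.83) × 52.4 × e^(−0.365×1.036) = 0.1995 × 52.4 × 0.6850 = 7.160 mg/L.
Minimum DO = C_s − D_c = 9.35 − 7.160 = 2.190 mg/L.
x_c = v t_c = 0.886 m/s × 1.036 d × 86400 s/d = 79330 m ≈ 79.3 km.

t_c ≈ 1.04 d; D_c ≈ 7.16 mg/L; min DO ≈ 2.19 mg/L; x_c ≈ 79.3 km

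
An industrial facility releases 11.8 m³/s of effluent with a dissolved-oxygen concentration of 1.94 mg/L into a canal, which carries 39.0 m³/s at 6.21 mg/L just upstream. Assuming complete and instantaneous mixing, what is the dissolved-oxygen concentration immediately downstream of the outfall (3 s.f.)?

Flow-weighted mixing: C = (Q_r C_r + Q_w C_w)/(Q_r + Q_w)
= (39.0×6.21 + 11.8×1.94)/(39.0 + 11.8) = 265.1/50.80 = 5.218 mg/L.

5.22 mg/L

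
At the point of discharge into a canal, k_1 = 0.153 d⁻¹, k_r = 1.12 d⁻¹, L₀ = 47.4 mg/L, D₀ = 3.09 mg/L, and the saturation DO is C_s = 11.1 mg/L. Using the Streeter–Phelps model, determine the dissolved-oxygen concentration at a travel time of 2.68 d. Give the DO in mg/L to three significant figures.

DO ≈ 6.34 mg/L

k_1 L₀/(k_r−k_1) = 0.153×47.4/(1.12−0.153) = 7.252/0.9670 = 7.500 mg/L.
e^(−k_1 t) = e^(−0.153×2.680) = 0.6636; e^(−k_r t) = e^(−1.12×2.680) = 0.04971.
D = 7.500 × (0.6636 − 0.04971) + 3.09 × 0.04971 = 4.604 + 0.1536 = 4.758 mg/L.
DO = C_s − D = 11.1 − 4.758 = 6.342 mg/L.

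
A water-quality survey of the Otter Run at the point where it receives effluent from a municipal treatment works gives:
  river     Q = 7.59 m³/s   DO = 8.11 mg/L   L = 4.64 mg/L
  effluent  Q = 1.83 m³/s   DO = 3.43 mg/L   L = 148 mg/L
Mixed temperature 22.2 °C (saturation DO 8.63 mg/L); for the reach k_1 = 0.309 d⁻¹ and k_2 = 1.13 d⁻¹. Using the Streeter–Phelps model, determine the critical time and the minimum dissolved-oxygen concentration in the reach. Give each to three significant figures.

t_c ≈ 1.43 d; minimum DO ≈ 2.92 mg/L

Mixed DO = (7.59×8.11 + 1.83×3.43)/(7.59+1.83) = 67.83/9.420 = 7.201 mg/L.
Mixed L₀ = (7.59×4.64 + 1.83×148)/(9.420) = 306.1/9.420 = 32.49 mg/L.
Initial deficit D₀ = C_s − DO₀ = 8.63 − 7.201 = 1.429 mg/L.
t_c = (1/0.8210) ln[(1.13/0.309)(1 − 1.429×0.8210/(0.309×32.49))] = 1.218 × ln(3.230) = 1.428 d.
D_c = (0.309/1.13) × 32.49 × e^(−0.309×1.428) = 0.2735 × 32.49 × 0.6432 = 5.715 mg/L.
Minimum DO = 8.63 − 5.715 = 2.915 mg/L.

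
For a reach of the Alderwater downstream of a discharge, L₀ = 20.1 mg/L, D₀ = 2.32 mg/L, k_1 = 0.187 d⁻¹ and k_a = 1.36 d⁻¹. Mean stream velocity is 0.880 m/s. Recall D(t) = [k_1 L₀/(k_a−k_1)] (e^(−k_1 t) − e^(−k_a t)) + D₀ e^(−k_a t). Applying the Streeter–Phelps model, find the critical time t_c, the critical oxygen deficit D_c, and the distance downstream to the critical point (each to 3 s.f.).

t_c = [1/(k_a−k_1)] ln[(k_a/k_1)(1 − D₀(k_a−k_1)/(k_1 L₀))]
= [1/(1.36−0.187)] ln[(1.36/0.187)(1 − 2.32×1.173/(0.187×20.1))]
= (1/1.173) ln[7.273 × 0.2760] = 0.8525 × ln(2.007) = 0.8525 × 0.6967 = 0.5940 d.
L(t_c) = L₀ e^(−k_1 t_c) = 20.1 × 0.8949 = 17.99 mg/L, and at the critical point k_a D_c = k_1 L, so D_c = (0.187/1.36) × 17.99 = 2.473 mg/L.
x_c = v t_c = 0.880 m/s × 0.5940 d × 86400 s/d = 45160 m ≈ 45.2 km.

t_c ≈ 0.594 d; D_c ≈ 2.47 mg/L; x_c ≈ 45.2 km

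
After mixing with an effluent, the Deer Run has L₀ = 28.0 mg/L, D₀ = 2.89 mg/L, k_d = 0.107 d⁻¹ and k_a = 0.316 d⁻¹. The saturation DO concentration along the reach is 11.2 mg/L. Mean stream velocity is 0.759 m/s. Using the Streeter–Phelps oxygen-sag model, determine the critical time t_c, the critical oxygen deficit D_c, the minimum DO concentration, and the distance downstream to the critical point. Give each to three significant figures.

t_c ≈ 4.10 d; D_c ≈ 6.11 mg/L; min DO ≈ 5.09 mg/L; x_c ≈ 269 km

With k_a/k_d = 2.953 and 1 − D₀(k_a−k_d)/(k_d L₀) = 0.7984,
t_c = ln(2.953 × 0.7984) / (0.316 − 0.107) = ln(2.358) / 0.2090 = 0.8578/0.2090 = 4.104 d.
L(t_c) = L₀ e^(−k_d t_c) = 28.0 × 0.6446 = 18.05 mg/L, and at the critical point k_a D_c = k_d L, so D_c = (0.107/0.316) × 18.05 = 6.111 mg/L.
Minimum DO = C_s − D_c = 11.2 − 6.111 = 5.089 mg/L.
x_c = v t_c = 0.759 m/s × 4.104 d × 86400 s/d = 269100 m ≈ 269 km.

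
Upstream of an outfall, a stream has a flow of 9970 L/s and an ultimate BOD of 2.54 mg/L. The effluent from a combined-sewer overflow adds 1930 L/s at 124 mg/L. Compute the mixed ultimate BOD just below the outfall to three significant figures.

22.2 mg/L

Flow-weighted mixing: C = (Q_r C_r + Q_w C_w)/(Q_r + Q_w)
= (9970×2.54 + 1930×124)/(9970 + 1930) = 264600/11900 = 22.24 mg/L.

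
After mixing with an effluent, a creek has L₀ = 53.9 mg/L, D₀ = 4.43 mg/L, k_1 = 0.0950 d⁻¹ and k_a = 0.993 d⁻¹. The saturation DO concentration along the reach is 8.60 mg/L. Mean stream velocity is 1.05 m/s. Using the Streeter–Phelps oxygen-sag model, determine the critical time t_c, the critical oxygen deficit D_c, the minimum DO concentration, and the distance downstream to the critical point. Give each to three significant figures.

t_c ≈ 0.943 d; D_c ≈ 4.71 mg/L; min DO ≈ 3.89 mg/L; x_c ≈ 85.5 km

With k_a/k_1 = 10.45 and 1 − D₀(k_a−k_1)/(k_1 L₀) = 0.2231,
t_c = ln(10.45 × 0.2231) / (0.993 − 0.0950) = ln(2.332) / 0.8980 = 0.8467/0.8980 = 0.9429 d.
D_c = (k_1/k_a) L₀ e^(−k_1 t_c) = (0.0950/0.993) × 53.9 × e^(−0.0950×0.9429) = 0.09567 × 53.9 × 0.9143 = 4.715 mg/L.
Minimum DO = C_s − D_c = 8.60 − 4.715 = 3.885 mg/L.
x_c = v t_c = 1.05 m/s × 0.9429 d × 86400 s/d = 85540 m ≈ 85.5 km.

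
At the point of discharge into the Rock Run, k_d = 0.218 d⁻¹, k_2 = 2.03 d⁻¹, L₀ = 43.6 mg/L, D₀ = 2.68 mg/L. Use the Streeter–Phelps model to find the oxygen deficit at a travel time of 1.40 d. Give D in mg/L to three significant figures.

D ≈ 3.72 mg/L

k_d L₀/(k_2−k_d) = 0.218×43.6/(2.03−0.218) = 9.505/1.812 = 5.245 mg/L.
e^(−k_d t) = e^(−0.218×1.400) = 0.7370; e^(−k_2 t) = e^(−2.03×1.400) = 0.05831.
D = 5.245 × (0.7370 − 0.05831) + 2.68 × 0.05831 = 3.560 + 0.1563 = 3.716 mg/L.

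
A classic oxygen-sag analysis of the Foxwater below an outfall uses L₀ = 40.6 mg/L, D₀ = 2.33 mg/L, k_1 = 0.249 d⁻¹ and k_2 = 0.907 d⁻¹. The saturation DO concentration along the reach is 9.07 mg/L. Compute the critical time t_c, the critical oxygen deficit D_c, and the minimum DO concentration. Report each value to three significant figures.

t_c ≈ 1.71 d; D_c ≈ 7.27 mg/L; min DO ≈ 1.80 mg/L

With k_2/k_1 = 3.643 and 1 − D₀(k_2−k_1)/(k_1 L₀) = 0.8483,
t_c = ln(3.643 × 0.8483) / (0.907 − 0.249) = ln(3.090) / 0.6580 = 1.128/0.6580 = 1.715 d.
L(t_c) = L₀ e^(−k_1 t_c) = 40.6 × 0.6525 = 26.49 mg/L, and at the critical point k_2 D_c = k_1 L, so D_c = (0.249/0.907) × 26.49 = 7.273 mg/L.
Minimum DO = C_s − D_c = 9.07 − 7.273 = 1.797 mg/L.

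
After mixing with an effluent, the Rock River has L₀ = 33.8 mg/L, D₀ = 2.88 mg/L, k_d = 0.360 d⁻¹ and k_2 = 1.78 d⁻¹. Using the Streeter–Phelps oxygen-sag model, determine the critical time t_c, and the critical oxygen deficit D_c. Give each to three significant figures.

At the critical point dD/dt = 0, so k_d L₀ e^(−k_d t) = k_2 D. Substituting D(t) from the Streeter–Phelps equation and solving for t gives
t_c = ln[(k_2/k_d)(1 − D₀(k_2−k_d)/(k_d L₀))] / (k_2−k_d).
Here k_2−k_d = 1.420 d⁻¹ and 1 − D₀(k_2−k_d)/(k_d L₀) = 1 − 2.88×1.420/(0.360×33.8) = 0.6639, so
t_c = ln(4.944 × 0.6639) / 1.420 = 1.189 / 1.420 = 0.8371 d.
L(t_c) = L₀ e^(−k_d t_c) = 33.8 × 0.7398 = 25.01 mg/L, and at the critical point k_2 D_c = k_d L, so D_c = (0.360/1.78) × 25.01 = 5.057 mg/L.

t_c ≈ 0.837 d; D_c ≈ 5.06 mg/L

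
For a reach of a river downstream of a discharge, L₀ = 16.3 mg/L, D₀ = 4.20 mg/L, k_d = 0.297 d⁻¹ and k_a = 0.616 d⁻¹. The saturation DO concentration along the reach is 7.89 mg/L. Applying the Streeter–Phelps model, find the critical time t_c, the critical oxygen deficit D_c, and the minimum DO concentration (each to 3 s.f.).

With k_a/k_d = 2.074 and 1 − D₀(k_a−k_d)/(k_d L₀) = 0.7232,
t_c = ln(2.074 × 0.7232) / (0.616 − 0.297) = ln(1.500) / 0.3190 = 0.4055/0.3190 = 1.271 d.
L(t_c) = L₀ e^(−k_d t_c) = 16.3 × 0.6855 = 11.17 mg/L, and at the critical point k_a D_c = k_d L, so D_c = (0.297/0.616) × 11.17 = 5.388 mg/L.
Minimum DO = C_s − D_c = 7.89 − 5.388 = 2.502 mg/L.

t_c ≈ 1.27 d; D_c ≈ 5.39 mg/L; min DO ≈ 2.50 mg/L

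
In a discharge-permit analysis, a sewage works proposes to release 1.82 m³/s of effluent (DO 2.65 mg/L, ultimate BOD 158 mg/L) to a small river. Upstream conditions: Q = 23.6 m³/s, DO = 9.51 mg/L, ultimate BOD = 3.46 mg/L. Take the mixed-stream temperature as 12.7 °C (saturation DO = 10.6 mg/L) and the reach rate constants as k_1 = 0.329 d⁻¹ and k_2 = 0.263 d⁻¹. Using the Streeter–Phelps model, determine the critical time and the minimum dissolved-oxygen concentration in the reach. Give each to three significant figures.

t_c ≈ 3.07 d; minimum DO ≈ 3.97 mg/L

Mixed DO = (23.6×9.51 + 1.82×2.65)/(23.6+1.82) = 229.3/25.42 = 9.019 mg/L.
Mixed L₀ = (23.6×3.46 + 1.82×158)/(25.42) = 369.2/25.42 = 14.52 mg/L.
Initial deficit D₀ = C_s − DO₀ = 10.6 − 9.019 = 1.581 mg/L.
t_c = (1/-0.06600) ln[(0.263/0.329)(1 − 1.581×-0.06600/(0.329×14.52))] = -15.15 × ln(0.8168) = 3.065 d.
D_c = (0.329/0.263) × 14.52 × e^(−0.329×3.065) = 1.251 × 14.52 × 0.3648 = 6.628 mg/L.
Minimum DO = 10.6 − 6.628 = 3.972 mg/L.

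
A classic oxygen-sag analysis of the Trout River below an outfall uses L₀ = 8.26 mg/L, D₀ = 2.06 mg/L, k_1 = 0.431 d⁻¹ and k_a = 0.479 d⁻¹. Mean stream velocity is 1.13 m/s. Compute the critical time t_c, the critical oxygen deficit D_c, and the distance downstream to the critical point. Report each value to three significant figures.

With k_a/k_1 = 1.111 and 1 − D₀(k_a−k_1)/(k_1 L₀) = 0.9722,
t_c = ln(1.111 × 0.9722) / (0.479 − 0.431) = ln(1.081) / 0.04800 = 0.07742/0.04800 = 1.613 d.
L(t_c) = L₀ e^(−k_1 t_c) = 8.26 × 0.4990 = 4.121 mg/L, and at the critical point k_a D_c = k_1 L, so D_c = (0.431/0.479) × 4.121 = 3.708 mg/L.
x_c = v t_c = 1.13 m/s × 1.613 d × 86400 s/d = 157500 m ≈ 157 km.

t_c ≈ 1.61 d; D_c ≈ 3.71 mg/L; x_c ≈ 157 km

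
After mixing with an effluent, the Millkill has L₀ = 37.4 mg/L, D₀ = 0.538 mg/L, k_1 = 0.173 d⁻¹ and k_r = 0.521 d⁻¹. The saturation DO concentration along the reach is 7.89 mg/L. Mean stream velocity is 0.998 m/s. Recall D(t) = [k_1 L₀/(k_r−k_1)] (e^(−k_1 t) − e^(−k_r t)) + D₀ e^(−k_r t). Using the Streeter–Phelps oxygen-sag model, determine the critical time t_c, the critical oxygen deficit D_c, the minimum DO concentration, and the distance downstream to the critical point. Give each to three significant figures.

t_c = [1/(k_r−k_1)] ln[(k_r/k_1)(1 − D₀(k_r−k_1)/(k_1 L₀))]
= [1/(0.521−0.173)] ln[(0.521/0.173)(1 − 0.538×0.3480/(0.173×37.4))]
= (1/0.3480) ln[3.012 × 0.9711] = 2.874 × ln(2.924) = 2.874 × 1.073 = 3.084 d.
D_c = (k_1/k_r) L₀ e^(−k_1 t_c) = (0.173/0.521) × 37.4 × e^(−0.173×3.084) = 0.3321 × 37.4 × 0.5866 = 7.284 mg/L.
Minimum DO = C_s − D_c = 7.89 − 7.284 = 0.6055 mg/L.
x_c = v t_c = 0.998 m/s × 3.084 d × 86400 s/d = 265900 m ≈ 266 km.

t_c ≈ 3.08 d; D_c ≈ 7.28 mg/L; min DO ≈ 0.606 mg/L; x_c ≈ 266 km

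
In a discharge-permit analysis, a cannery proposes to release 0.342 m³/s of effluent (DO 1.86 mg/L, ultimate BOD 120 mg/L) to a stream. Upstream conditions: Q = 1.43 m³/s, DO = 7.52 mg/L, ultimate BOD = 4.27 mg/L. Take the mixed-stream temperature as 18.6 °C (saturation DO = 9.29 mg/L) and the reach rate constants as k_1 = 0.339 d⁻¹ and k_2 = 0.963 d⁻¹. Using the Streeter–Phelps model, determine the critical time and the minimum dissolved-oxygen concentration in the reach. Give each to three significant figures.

Mixed DO = (1.43×7.52 + 0.342×1.86)/(1.43+0.342) = 11.39/1.772 = 6.428 mg/L.
Mixed L₀ = (1.43×4.27 + 0.342×120)/(1.772) = 47.15/1.772 = 26.61 mg/L.
Initial deficit D₀ = C_s − DO₀ = 9.29 − 6.428 = 2.862 mg/L.
t_c = (1/0.6240) ln[(0.963/0.339)(1 − 2.862×0.6240/(0.339×26.61))] = 1.603 × ln(2.278) = 1.320 d.
D_c = (0.339/0.963) × 26.61 × e^(−0.339×1.320) = 0.3520 × 26.61 × 0.6393 = 5.988 mg/L.
Minimum DO = 9.29 − 5.988 = 3.302 mg/L.

t_c ≈ 1.32 d; minimum DO ≈ 3.30 mg/L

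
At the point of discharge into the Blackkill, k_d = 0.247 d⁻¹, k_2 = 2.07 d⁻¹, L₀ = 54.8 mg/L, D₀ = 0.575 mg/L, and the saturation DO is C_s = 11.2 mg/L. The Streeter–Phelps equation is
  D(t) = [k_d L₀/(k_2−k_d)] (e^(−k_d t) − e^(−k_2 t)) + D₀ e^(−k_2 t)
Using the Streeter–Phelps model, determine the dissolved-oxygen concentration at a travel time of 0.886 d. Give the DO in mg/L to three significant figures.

k_d L₀/(k_2−k_d) = 0.247×54.8/(2.07−0.247) = 13.54/1.823 = 7.425 mg/L.
e^(−k_d t) = e^(−0.247×0.8860) = 0.8034; e^(−k_2 t) = e^(−2.07×0.8860) = 0.1598.
D = 7.425 × (0.8034 − 0.1598) + 0.575 × 0.1598 = 4.779 + 0.09187 = 4.871 mg/L.
DO = C_s − D = 11.2 − 4.871 = 6.329 mg/L.

DO ≈ 6.33 mg/L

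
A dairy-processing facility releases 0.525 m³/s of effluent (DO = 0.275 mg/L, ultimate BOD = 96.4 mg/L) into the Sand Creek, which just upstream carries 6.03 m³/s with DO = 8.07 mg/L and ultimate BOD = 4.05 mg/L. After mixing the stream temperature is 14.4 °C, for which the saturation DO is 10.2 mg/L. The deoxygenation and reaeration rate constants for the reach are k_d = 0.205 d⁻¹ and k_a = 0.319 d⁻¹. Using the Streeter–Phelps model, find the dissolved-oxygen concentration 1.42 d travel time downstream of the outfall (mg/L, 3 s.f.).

DO ≈ 6.15 mg/L

Mixed DO = (6.03×8.07 + 0.525×0.275)/(6.03+0.525) = 48.81/6.555 = 7.446 mg/L.
Mixed L₀ = (6.03×4.05 + 0.525×96.4)/(6.555) = 75.03/6.555 = 11.45 mg/L.
Initial deficit D₀ = C_s − DO₀ = 10.2 − 7.446 = 2.754 mg/L.
D(1.42) = [0.205×11.45/(0.319−0.205)](e^(−0.205×1.42) − e^(−0.319×1.42)) + 2.754 e^(−0.319×1.42)
= 20.58 × (0.7474 − 0.6357) + 2.754 × 0.6357 = 4.050 mg/L.
DO = 10.2 − 4.050 = 6.150 mg/L.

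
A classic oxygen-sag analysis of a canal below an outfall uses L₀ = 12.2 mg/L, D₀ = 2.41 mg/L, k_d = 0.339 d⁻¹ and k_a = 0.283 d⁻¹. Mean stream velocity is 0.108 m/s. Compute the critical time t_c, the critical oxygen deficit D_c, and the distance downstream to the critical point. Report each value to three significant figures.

t_c = [1/(k_a−k_d)] ln[(k_a/k_d)(1 − D₀(k_a−k_d)/(k_d L₀))]
= [1/(0.283−0.339)] ln[(0.283/0.339)(1 − 2.41×-0.05600/(0.339×12.2))]
= (1/-0.05600) ln[0.8348 × 1.033] = -17.86 × ln(0.8620) = -17.86 × -0.1484 = 2.651 d.
L(t_c) = L₀ e^(−k_d t_c) = 12.2 × 0.4071 = 4.967 mg/L, and at the critical point k_a D_c = k_d L, so D_c = (0.339/0.283) × 4.967 = 5.950 mg/L.
x_c = v t_c = 0.108 m/s × 2.651 d × 86400 s/d = 24730 m ≈ 24.7 km.

t_c ≈ 2.65 d; D_c ≈ 5.95 mg/L; x_c ≈ 24.7 km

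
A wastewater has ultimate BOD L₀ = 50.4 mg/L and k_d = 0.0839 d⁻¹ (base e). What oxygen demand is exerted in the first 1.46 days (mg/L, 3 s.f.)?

y_t = L₀(1 − e^(−k_d t)) = 50.4 × (1 − e^(−0.0839×1.46))
= 50.4 × (1 − 0.8847) = 50.4 × 0.1153 = 5.811 mg/L.

y ≈ 5.81 mg/L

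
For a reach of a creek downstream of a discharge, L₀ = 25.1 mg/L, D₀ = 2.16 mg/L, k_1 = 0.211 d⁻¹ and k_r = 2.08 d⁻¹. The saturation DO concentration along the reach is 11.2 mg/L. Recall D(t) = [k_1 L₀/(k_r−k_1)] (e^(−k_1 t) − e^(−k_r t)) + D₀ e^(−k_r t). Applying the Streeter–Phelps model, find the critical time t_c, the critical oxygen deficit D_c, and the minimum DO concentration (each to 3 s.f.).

t_c ≈ 0.456 d; D_c ≈ 2.31 mg/L; min DO ≈ 8.89 mg/L

t_c = [1/(k_r−k_1)] ln[(k_r/k_1)(1 − D₀(k_r−k_1)/(k_1 L₀))]
= [1/(2.08−0.211)] ln[(2.08/0.211)(1 − 2.16×1.869/(0.211×25.1))]
= (1/1.869) ln[9.858 × 0.2377] = 0.5350 × ln(2.344) = 0.5350 × 0.8517 = 0.4557 d.
D_c = (k_1/k_r) L₀ e^(−k_1 t_c) = (0.211/2.08) × 25.1 × e^(−0.211×0.4557) = 0.1014 × 25.1 × 0.9083 = 2.313 mg/L.
Minimum DO = C_s − D_c = 11.2 − 2.313 = 8.887 mg/L.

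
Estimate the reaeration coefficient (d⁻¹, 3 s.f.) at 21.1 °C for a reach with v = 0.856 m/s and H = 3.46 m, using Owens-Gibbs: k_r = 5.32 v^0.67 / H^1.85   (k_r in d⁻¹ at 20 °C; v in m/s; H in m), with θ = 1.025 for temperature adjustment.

k_r(20) = 5.32 × 0.856^0.67 / 3.46^1.85 = 5.32 × 0.9011 / 9.938 = 0.4824 d⁻¹.
k_r(21.1) = 0.4824 × 1.025^(21.1−20) = 0.4824 × 1.028 = 0.4956 d⁻¹.

k_r ≈ 0.496 d⁻¹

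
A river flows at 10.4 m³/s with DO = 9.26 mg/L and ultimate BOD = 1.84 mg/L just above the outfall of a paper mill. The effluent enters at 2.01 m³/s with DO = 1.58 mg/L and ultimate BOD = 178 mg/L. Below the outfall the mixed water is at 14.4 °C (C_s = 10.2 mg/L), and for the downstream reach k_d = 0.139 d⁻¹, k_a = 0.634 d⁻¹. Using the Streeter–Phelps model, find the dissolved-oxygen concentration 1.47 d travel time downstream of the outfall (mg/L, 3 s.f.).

DO ≈ 5.75 mg/L

Mixed DO = (10.4×9.26 + 2.01×1.58)/(10.4+2.01) = 99.48/12.41 = 8.016 mg/L.
Mixed L₀ = (10.4×1.84 + 2.01×178)/(12.41) = 376.9/12.41 = 30.37 mg/L.
Initial deficit D₀ = C_s − DO₀ = 10.2 − 8.016 = 2.184 mg/L.
D(1.47) = [0.139×30.37/(0.634−0.139)](e^(−0.139×1.47) − e^(−0.634×1.47)) + 2.184 e^(−0.634×1.47)
= 8.529 × (0.8152 − 0.3938) + 2.184 × 0.3938 = 4.454 mg/L.
DO = 10.2 − 4.454 = 5.746 mg/L.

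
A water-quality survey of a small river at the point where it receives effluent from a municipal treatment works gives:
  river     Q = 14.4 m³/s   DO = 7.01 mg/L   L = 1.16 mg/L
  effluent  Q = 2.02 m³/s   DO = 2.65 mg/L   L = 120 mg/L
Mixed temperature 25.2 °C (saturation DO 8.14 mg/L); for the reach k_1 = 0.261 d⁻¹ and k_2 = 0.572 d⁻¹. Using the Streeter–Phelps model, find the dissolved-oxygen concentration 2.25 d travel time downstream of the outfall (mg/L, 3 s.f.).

Mixed DO = (14.4×7.01 + 2.02×2.65)/(14.4+2.02) = 106.3/16.42 = 6.474 mg/L.
Mixed L₀ = (14.4×1.16 + 2.02×120)/(16.42) = 259.1/16.42 = 15.78 mg/L.
Initial deficit D₀ = C_s − DO₀ = 8.14 − 6.474 = 1.666 mg/L.
D(2.25) = [0.261×15.78/(0.572−0.261)](e^(−0.261×2.25) − e^(−0.572×2.25)) + 1.666 e^(−0.572×2.25)
= 13.24 × (0.5559 − 0.2761) + 1.666 × 0.2761 = 4.165 mg/L.
DO = 8.14 − 4.165 = 3.975 mg/L.

DO ≈ 3.98 mg/L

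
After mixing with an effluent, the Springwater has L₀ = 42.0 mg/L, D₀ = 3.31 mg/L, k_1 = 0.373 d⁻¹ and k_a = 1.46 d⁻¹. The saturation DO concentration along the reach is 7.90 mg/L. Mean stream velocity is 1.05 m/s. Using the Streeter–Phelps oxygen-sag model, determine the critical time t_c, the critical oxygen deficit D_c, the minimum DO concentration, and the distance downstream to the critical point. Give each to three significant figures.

At the critical point dD/dt = 0, so k_1 L₀ e^(−k_1 t) = k_a D. Substituting D(t) from the Streeter–Phelps equation and solving for t gives
t_c = ln[(k_a/k_1)(1 − D₀(k_a−k_1)/(k_1 L₀))] / (k_a−k_1).
Here k_a−k_1 = 1.087 d⁻¹ and 1 − D₀(k_a−k_1)/(k_1 L₀) = 1 − 3.31×1.087/(0.373×42.0) = 0.7703, so
t_c = ln(3.914 × 0.7703) / 1.087 = 1.104 / 1.087 = 1.015 d.
D_c = (k_1/k_a) L₀ e^(−k_1 t_c) = (0.373/1.46) × 42.0 × e^(−0.373×1.015) = 0.2555 × 42.0 × 0.6847 = 7.347 mg/L.
Minimum DO = C_s − D_c = 7.90 − 7.347 = 0.5527 mg/L.
x_c = v t_c = 1.05 m/s × 1.015 d × 86400 s/d = 92110 m ≈ 92.1 km.

t_c ≈ 1.02 d; D_c ≈ 7.35 mg/L; min DO ≈ 0.553 mg/L; x_c ≈ 92.1 km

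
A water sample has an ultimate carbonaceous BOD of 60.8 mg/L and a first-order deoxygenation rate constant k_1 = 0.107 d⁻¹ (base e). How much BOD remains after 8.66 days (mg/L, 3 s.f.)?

L ≈ 24.1 mg/L

L_t = L₀ e^(−k_1 t) = 60.8 × e^(−0.107×8.66) = 60.8 × 0.3959 = 24.07 mg/L.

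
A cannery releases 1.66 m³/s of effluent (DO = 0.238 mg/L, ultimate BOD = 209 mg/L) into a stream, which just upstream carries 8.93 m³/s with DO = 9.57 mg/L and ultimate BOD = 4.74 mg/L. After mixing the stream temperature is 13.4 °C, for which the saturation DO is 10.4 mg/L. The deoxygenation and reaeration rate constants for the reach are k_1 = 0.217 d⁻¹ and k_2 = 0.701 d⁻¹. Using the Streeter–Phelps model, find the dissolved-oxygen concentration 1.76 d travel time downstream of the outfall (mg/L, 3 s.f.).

Mixed DO = (8.93×9.57 + 1.66×0.238)/(8.93+1.66) = 85.86/10.59 = 8.107 mg/L.
Mixed L₀ = (8.93×4.74 + 1.66×209)/(10.59) = 389.3/10.59 = 36.76 mg/L.
Initial deficit D₀ = C_s − DO₀ = 10.4 − 8.107 = 2.293 mg/L.
D(1.76) = [0.217×36.76/(0.701−0.217)](e^(−0.217×1.76) − e^(−0.701×1.76)) + 2.293 e^(−0.701×1.76)
= 16.48 × (0.6825 − 0.2912) + 2.293 × 0.2912 = 7.117 mg/L.
DO = 10.4 − 7.117 = 3.283 mg/L.

DO ≈ 3.28 mg/L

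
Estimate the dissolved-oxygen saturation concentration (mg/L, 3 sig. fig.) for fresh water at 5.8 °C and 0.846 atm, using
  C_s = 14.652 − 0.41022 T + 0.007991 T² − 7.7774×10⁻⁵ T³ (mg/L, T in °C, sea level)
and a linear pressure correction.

At sea level: C_s = 14.652 − 0.41022×5.8 + 0.007991×5.8² − 7.7774×10⁻⁵×5.8³ = 12.53 mg/L.
Pressure correction: C_s' = 12.53 × 0.846 = 10.60 mg/L.

C_s ≈ 10.6 mg/L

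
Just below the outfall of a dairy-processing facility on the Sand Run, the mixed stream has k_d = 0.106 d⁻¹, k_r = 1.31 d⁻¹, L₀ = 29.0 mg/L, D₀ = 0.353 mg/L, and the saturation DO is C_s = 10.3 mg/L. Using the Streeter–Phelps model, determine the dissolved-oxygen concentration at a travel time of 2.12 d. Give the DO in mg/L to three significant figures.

k_d L₀/(k_r−k_d) = 0.106×29.0/(1.31−0.106) = 3.074/1.204 = 2.553 mg/L.
e^(−k_d t) = e^(−0.106×2.120) = 0.7987; e^(−k_r t) = e^(−1.31×2.120) = 0.06221.
D = 2.553 × (0.7987 − 0.06221) + 0.353 × 0.06221 = 1.880 + 0.02196 = 1.902 mg/L.
DO = C_s − D = 10.3 − 1.902 = 8.398 mg/L.

DO ≈ 8.40 mg/L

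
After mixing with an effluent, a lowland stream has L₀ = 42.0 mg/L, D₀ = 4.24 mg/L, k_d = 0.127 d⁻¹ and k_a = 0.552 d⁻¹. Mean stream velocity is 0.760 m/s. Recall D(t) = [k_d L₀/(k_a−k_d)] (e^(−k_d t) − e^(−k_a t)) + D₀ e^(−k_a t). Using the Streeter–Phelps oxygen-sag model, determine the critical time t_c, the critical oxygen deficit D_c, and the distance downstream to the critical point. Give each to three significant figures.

t_c ≈ 2.49 d; D_c ≈ 7.05 mg/L; x_c ≈ 163 km

At the critical point dD/dt = 0, so k_d L₀ e^(−k_d t) = k_a D. Substituting D(t) from the Streeter–Phelps equation and solving for t gives
t_c = ln[(k_a/k_d)(1 − D₀(k_a−k_d)/(k_d L₀))] / (k_a−k_d).
Here k_a−k_d = 0.4250 d⁻¹ and 1 − D₀(k_a−k_d)/(k_d L₀) = 1 − 4.24×0.4250/(0.127×42.0) = 0.6622, so
t_c = ln(4.346 × 0.6622) / 0.4250 = 1.057 / 0.4250 = 2.487 d.
L(t_c) = L₀ e^(−k_d t_c) = 42.0 × 0.7291 = 30.62 mg/L, and at the critical point k_a D_c = k_d L, so D_c = (0.127/0.552) × 30.62 = 7.046 mg/L.
x_c = v t_c = 0.760 m/s × 2.487 d × 86400 s/d = 163300 m ≈ 163 km.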